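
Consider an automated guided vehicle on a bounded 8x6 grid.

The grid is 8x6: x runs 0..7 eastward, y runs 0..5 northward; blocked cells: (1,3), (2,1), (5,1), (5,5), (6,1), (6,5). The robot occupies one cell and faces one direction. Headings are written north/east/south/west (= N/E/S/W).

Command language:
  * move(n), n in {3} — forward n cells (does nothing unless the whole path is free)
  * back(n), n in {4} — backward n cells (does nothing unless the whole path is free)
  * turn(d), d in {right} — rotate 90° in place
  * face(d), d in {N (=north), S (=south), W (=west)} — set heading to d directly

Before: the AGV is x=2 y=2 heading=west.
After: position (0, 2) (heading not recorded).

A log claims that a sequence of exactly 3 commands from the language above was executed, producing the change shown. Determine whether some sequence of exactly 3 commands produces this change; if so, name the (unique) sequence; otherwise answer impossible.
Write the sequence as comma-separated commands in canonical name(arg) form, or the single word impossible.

back(4), move(3), move(3)

key: order matters: swapping back(4) and move(3) lands elsewhere
from: x=2 y=2 heading=west
[1] after back(4): x=6 y=2 heading=west
[2] after move(3): x=3 y=2 heading=west
[3] after move(3): x=0 y=2 heading=west
all 216 alternatives checked — unique.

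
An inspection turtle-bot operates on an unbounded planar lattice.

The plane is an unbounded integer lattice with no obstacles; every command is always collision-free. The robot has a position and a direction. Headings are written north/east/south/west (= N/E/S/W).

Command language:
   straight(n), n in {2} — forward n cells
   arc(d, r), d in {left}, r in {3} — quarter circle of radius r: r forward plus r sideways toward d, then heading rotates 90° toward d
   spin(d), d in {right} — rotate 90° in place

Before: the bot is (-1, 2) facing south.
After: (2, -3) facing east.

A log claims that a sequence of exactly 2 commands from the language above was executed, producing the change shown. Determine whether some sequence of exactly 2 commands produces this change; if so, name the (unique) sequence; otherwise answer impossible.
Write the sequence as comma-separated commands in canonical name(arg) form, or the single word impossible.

key: cell and facing (now E) both changed — the 2 commands mix motion and turning
begin: (-1, 2) facing south
t=1 straight(2) ⇒ (-1, 0) facing south
t=2 arc(left, 3) ⇒ (2, -3) facing east
uniquely the one of 9 2-step routes that fits.

straight(2), arc(left, 3)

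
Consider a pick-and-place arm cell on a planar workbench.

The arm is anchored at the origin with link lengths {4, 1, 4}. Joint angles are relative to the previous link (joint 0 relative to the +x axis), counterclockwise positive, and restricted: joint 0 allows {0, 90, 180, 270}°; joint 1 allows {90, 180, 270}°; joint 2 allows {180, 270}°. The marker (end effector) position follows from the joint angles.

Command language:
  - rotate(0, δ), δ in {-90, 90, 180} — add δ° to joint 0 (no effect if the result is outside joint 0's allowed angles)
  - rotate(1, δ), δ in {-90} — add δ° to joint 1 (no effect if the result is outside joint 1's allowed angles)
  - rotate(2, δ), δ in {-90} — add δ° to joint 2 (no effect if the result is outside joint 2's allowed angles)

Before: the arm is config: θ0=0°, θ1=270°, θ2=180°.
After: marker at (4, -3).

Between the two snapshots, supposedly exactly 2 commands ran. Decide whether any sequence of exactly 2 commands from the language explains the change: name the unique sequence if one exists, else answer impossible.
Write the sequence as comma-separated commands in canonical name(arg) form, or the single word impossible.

rotate(1, -90), rotate(1, -90)

begin: config: θ0=0°, θ1=270°, θ2=180°
t=1 rotate(1, -90) ⇒ config: θ0=0°, θ1=180°, θ2=180°
t=2 rotate(1, -90) ⇒ config: θ0=0°, θ1=90°, θ2=180°
all 25 alternatives checked — unique.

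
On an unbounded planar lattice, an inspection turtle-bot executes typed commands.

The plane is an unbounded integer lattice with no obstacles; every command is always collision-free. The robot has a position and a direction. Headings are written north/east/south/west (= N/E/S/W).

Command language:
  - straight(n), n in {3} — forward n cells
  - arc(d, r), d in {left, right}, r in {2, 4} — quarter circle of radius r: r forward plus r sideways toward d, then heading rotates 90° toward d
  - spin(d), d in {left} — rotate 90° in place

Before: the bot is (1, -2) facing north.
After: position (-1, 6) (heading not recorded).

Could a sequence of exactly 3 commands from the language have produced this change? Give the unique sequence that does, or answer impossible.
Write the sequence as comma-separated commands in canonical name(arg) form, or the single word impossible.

straight(3), straight(3), arc(left, 2)

key: order matters: swapping straight(3) and arc(left, 2) lands elsewhere
initial: (1, -2) facing north
1. straight(3) → (1, 1) facing north
2. straight(3) → (1, 4) facing north
3. arc(left, 2) → (-1, 6) facing west
all 216 alternatives checked — unique.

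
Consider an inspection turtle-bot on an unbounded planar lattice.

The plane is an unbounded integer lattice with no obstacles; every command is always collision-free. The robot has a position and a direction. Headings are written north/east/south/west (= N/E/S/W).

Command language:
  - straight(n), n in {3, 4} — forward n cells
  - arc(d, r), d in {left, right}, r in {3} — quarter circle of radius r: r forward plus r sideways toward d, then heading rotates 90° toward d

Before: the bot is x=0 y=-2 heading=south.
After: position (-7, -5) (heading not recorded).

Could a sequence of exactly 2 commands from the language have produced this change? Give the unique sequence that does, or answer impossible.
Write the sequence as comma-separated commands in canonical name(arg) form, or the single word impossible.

arc(right, 3), straight(4)

key: running straight(4) before arc(right, 3) would end elsewhere — order is forced
initial: x=0 y=-2 heading=south
[1] after arc(right, 3): x=-3 y=-5 heading=west
[2] after straight(4): x=-7 y=-5 heading=west
no other 2-command option fits: unique.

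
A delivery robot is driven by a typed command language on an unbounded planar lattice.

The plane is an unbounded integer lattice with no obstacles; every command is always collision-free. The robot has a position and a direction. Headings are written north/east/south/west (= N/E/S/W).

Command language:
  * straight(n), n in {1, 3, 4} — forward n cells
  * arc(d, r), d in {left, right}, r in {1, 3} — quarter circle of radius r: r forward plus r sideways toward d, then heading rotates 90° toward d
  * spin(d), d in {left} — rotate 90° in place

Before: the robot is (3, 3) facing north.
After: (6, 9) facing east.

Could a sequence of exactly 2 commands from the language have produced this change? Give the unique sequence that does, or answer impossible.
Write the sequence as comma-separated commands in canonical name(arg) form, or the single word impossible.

straight(3), arc(right, 3)

key: cell and facing (now E) both changed — the 2 commands mix motion and turning
initial: (3, 3) facing north
step 1 (straight(3)): (3, 6) facing north
step 2 (arc(right, 3)): (6, 9) facing east
all 64 alternatives checked — unique.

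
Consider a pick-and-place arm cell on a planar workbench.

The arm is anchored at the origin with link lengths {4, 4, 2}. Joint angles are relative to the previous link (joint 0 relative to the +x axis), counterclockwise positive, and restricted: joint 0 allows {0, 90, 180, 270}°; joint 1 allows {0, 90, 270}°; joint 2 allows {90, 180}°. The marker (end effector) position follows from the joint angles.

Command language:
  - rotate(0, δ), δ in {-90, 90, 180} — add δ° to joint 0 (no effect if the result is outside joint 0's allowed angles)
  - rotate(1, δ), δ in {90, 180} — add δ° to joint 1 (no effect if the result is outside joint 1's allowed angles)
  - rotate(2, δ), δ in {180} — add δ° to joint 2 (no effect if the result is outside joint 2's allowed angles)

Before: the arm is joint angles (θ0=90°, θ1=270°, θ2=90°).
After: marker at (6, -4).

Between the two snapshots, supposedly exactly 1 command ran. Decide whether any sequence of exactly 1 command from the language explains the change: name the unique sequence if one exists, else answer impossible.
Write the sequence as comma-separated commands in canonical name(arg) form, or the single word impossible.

rotate(0, -90)

t0: joint angles (θ0=90°, θ1=270°, θ2=90°)
t=1 rotate(0, -90) ⇒ joint angles (θ0=0°, θ1=270°, θ2=90°)
all 6 alternatives checked — unique.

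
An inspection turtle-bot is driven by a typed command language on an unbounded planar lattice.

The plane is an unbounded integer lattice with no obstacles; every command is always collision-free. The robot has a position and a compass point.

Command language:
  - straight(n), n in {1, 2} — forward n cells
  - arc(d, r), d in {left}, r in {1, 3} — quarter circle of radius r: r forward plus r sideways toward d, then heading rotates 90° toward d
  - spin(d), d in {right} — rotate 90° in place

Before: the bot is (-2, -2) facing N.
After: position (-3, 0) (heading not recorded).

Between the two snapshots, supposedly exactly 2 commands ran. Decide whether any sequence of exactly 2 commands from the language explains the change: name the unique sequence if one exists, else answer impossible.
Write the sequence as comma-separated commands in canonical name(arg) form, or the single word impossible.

key: order matters: swapping straight(1) and arc(left, 1) lands elsewhere
start: (-2, -2) facing N
[1] after straight(1): (-2, -1) facing N
[2] after arc(left, 1): (-3, 0) facing W
no other 2-command option fits: unique.

straight(1), arc(left, 1)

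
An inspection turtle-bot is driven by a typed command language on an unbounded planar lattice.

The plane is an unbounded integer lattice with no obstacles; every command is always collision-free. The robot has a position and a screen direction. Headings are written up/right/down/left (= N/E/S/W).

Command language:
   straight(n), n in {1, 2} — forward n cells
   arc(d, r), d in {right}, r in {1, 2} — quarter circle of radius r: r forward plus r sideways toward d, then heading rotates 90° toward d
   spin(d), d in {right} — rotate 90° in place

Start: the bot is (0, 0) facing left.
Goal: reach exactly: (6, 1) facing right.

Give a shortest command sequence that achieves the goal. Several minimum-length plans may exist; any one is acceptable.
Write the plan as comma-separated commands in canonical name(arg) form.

t0: (0, 0) facing left
t=1 spin(right) ⇒ (0, 0) facing up
t=2 arc(right, 1) ⇒ (1, 1) facing right
t=3 straight(2) ⇒ (3, 1) facing right
t=4 straight(2) ⇒ (5, 1) facing right
t=5 straight(1) ⇒ (6, 1) facing right
no 4-step plan works, so 5 is optimal.

spin(right), arc(right, 1), straight(2), straight(2), straight(1)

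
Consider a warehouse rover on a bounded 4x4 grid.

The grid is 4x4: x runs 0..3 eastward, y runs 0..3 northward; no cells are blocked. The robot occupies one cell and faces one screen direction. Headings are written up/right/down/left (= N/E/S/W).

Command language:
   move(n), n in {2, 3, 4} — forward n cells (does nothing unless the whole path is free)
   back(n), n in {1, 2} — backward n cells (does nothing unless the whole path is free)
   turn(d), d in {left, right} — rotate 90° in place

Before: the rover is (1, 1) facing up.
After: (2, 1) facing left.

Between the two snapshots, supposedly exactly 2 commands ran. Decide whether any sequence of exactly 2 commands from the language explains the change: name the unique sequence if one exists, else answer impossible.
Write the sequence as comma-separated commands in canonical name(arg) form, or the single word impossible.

turn(left), back(1)

key: order matters: swapping turn(left) and back(1) lands elsewhere
t0: (1, 1) facing up
[1] after turn(left): (1, 1) facing left
[2] after back(1): (2, 1) facing left
no rival 2-sequence matches.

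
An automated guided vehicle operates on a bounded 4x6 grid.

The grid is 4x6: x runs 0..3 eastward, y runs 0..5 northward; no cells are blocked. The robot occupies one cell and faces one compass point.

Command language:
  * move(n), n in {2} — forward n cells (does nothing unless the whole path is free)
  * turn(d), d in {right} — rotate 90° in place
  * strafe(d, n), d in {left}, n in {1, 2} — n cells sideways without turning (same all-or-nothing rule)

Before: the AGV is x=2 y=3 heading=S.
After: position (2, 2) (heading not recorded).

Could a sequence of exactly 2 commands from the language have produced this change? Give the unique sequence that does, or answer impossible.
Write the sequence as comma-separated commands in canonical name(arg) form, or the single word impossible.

turn(right), strafe(left, 1)

key: running strafe(left, 1) before turn(right) would end elsewhere — order is forced
t0: x=2 y=3 heading=S
1. turn(right) → x=2 y=3 heading=W
2. strafe(left, 1) → x=2 y=2 heading=W
all 16 alternatives checked — unique.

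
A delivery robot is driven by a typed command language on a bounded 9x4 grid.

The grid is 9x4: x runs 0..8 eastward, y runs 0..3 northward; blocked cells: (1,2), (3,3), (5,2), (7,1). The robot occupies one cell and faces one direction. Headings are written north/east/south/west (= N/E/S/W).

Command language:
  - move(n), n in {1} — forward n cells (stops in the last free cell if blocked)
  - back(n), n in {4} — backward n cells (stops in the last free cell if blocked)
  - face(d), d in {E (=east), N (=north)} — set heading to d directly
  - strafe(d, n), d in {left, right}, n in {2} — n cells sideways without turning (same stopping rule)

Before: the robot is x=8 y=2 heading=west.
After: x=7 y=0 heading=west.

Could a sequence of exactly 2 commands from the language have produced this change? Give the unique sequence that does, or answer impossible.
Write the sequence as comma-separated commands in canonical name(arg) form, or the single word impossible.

key: heading stays W — no command in the sequence turns
start: x=8 y=2 heading=west
[1] after strafe(left, 2): x=8 y=0 heading=west
[2] after move(1): x=7 y=0 heading=west
no rival 2-sequence matches.

strafe(left, 2), move(1)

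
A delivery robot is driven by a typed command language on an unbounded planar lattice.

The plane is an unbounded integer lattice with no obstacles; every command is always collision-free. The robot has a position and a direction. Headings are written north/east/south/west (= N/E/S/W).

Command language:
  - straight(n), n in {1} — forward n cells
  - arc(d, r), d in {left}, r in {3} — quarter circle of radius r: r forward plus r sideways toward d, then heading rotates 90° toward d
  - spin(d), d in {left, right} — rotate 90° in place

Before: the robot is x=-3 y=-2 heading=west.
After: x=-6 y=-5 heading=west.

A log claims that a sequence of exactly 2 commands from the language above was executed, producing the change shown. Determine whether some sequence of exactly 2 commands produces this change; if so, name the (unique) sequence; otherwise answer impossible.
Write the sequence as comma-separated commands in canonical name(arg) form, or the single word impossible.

arc(left, 3), spin(right)

key: still facing W at the end — net rotation zero over 2 steps
from: x=-3 y=-2 heading=west
t=1 arc(left, 3) ⇒ x=-6 y=-5 heading=south
t=2 spin(right) ⇒ x=-6 y=-5 heading=west
no other 2-command option fits: unique.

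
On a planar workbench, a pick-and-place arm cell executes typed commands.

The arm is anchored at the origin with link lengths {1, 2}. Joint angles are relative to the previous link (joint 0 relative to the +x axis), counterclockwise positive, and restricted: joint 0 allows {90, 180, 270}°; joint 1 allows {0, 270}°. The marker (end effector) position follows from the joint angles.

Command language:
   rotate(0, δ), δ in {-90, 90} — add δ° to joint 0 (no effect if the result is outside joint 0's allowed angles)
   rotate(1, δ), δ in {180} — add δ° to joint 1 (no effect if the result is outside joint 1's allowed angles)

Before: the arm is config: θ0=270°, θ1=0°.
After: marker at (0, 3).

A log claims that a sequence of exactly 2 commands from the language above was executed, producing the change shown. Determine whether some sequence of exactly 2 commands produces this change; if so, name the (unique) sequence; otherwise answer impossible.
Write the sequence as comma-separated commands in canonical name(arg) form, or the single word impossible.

rotate(0, -90), rotate(0, -90)

start: config: θ0=270°, θ1=0°
1. rotate(0, -90) → config: θ0=180°, θ1=0°
2. rotate(0, -90) → config: θ0=90°, θ1=0°
uniquely the one of 9 2-step routes that fits.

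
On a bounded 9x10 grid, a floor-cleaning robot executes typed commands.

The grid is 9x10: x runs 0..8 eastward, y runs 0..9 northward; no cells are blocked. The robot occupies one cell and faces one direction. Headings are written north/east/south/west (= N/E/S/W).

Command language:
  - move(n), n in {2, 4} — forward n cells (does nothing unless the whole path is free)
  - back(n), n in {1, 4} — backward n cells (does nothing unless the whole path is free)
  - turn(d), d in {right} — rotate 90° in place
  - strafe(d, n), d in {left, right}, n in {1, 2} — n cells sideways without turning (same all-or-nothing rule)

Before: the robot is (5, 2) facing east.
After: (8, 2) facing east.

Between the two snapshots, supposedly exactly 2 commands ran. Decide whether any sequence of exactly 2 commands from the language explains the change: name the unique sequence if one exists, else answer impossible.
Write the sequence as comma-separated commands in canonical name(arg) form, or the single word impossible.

key: running move(4) before back(1) would end elsewhere — order is forced
initial: (5, 2) facing east
t=1 back(1) ⇒ (4, 2) facing east
t=2 move(4) ⇒ (8, 2) facing east
no rival 2-sequence matches.

back(1), move(4)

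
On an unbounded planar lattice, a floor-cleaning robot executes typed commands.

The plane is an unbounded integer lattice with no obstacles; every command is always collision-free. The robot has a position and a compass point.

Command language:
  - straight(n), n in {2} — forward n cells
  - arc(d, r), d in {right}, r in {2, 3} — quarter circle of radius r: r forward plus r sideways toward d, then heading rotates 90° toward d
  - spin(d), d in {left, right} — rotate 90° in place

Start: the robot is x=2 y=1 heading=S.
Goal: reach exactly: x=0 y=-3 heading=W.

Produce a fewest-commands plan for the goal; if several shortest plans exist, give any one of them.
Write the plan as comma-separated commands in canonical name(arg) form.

straight(2), arc(right, 2)

initial: x=2 y=1 heading=S
step 1 (straight(2)): x=2 y=-1 heading=S
step 2 (arc(right, 2)): x=0 y=-3 heading=W
no 1-step plan works, so 2 is optimal.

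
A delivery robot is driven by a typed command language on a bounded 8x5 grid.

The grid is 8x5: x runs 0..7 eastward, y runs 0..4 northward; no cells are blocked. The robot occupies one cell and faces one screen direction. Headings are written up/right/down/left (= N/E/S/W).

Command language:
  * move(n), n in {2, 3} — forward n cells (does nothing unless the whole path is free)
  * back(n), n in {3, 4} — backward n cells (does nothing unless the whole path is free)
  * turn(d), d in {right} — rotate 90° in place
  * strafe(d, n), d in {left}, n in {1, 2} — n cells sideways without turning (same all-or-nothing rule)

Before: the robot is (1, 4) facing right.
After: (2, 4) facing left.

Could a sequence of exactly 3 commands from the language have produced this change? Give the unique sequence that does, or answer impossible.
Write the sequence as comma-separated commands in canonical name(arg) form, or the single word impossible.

key: position moved to (2,4) AND the heading swung to W — translation plus rotation needed
from: (1, 4) facing right
1. turn(right) → (1, 4) facing down
2. strafe(left, 1) → (2, 4) facing down
3. turn(right) → (2, 4) facing left
uniquely the one of 343 3-step routes that fits.

turn(right), strafe(left, 1), turn(right)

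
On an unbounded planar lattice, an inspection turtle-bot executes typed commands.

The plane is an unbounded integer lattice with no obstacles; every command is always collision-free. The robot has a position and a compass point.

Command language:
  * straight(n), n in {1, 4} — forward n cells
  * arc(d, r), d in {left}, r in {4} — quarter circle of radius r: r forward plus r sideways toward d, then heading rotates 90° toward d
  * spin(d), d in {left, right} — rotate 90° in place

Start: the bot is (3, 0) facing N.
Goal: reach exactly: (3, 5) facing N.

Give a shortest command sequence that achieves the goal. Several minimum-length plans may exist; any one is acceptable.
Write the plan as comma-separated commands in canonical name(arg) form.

t0: (3, 0) facing N
t=1 straight(4) ⇒ (3, 4) facing N
t=2 straight(1) ⇒ (3, 5) facing N
minimal: 2 command(s), checked below 2.

straight(4), straight(1)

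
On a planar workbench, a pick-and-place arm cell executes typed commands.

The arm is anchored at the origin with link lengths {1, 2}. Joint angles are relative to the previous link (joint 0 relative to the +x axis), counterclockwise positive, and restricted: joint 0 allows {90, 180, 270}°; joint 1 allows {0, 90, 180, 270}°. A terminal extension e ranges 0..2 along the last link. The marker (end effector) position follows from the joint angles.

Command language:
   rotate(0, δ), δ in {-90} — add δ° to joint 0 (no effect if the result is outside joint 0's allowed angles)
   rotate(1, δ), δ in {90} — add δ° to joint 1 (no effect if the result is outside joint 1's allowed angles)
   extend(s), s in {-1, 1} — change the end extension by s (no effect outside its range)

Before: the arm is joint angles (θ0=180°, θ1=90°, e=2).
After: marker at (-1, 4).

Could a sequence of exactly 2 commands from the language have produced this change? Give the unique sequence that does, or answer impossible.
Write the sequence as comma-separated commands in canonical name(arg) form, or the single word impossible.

rotate(1, 90), rotate(1, 90)

initial: joint angles (θ0=180°, θ1=90°, e=2)
t=1 rotate(1, 90) ⇒ joint angles (θ0=180°, θ1=180°, e=2)
t=2 rotate(1, 90) ⇒ joint angles (θ0=180°, θ1=270°, e=2)
uniquely the one of 16 2-step routes that fits.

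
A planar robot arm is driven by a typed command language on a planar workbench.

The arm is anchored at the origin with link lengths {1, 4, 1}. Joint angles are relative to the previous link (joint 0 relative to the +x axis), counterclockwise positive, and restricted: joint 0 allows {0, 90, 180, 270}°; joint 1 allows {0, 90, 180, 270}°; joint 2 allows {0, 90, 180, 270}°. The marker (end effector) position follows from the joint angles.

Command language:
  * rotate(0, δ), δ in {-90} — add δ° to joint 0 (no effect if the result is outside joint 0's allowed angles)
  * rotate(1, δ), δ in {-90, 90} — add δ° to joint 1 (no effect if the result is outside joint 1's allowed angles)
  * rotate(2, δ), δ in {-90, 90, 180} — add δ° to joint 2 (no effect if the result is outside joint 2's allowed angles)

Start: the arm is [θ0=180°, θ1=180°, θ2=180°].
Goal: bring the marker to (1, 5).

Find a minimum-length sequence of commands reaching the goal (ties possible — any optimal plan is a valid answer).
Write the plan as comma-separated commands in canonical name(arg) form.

rotate(1, -90), rotate(1, -90), rotate(2, 90), rotate(0, -90)

t0: [θ0=180°, θ1=180°, θ2=180°]
1. rotate(1, -90) → [θ0=180°, θ1=90°, θ2=180°]
2. rotate(1, -90) → [θ0=180°, θ1=0°, θ2=180°]
3. rotate(2, 90) → [θ0=180°, θ1=0°, θ2=270°]
4. rotate(0, -90) → [θ0=90°, θ1=0°, θ2=270°]
no 3-step plan works, so 4 is optimal.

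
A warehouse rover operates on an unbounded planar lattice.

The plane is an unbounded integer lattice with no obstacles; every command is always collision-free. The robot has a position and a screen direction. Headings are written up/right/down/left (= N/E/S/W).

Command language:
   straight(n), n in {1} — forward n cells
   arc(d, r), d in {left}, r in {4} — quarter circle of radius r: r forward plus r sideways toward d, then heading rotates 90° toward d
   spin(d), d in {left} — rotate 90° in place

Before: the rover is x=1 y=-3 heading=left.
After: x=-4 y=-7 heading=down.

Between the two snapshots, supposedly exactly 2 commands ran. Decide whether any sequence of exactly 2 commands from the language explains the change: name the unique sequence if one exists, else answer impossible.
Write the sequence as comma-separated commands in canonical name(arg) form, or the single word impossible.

key: position moved to (-4,-7) AND the heading swung to S — translation plus rotation needed
t0: x=1 y=-3 heading=left
1. straight(1) → x=0 y=-3 heading=left
2. arc(left, 4) → x=-4 y=-7 heading=down
uniquely the one of 9 2-step routes that fits.

straight(1), arc(left, 4)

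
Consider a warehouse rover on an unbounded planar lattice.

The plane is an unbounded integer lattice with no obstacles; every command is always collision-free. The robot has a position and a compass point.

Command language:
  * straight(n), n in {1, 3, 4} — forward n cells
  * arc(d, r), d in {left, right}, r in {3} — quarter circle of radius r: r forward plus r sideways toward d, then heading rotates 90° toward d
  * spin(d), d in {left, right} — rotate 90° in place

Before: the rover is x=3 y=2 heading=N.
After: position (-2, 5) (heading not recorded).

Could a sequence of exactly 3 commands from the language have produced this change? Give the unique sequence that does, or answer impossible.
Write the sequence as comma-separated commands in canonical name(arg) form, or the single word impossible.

arc(left, 3), straight(1), straight(1)

key: order matters: swapping arc(left, 3) and straight(1) lands elsewhere
begin: x=3 y=2 heading=N
[1] after arc(left, 3): x=0 y=5 heading=W
[2] after straight(1): x=-1 y=5 heading=W
[3] after straight(1): x=-2 y=5 heading=W
no rival 3-sequence matches.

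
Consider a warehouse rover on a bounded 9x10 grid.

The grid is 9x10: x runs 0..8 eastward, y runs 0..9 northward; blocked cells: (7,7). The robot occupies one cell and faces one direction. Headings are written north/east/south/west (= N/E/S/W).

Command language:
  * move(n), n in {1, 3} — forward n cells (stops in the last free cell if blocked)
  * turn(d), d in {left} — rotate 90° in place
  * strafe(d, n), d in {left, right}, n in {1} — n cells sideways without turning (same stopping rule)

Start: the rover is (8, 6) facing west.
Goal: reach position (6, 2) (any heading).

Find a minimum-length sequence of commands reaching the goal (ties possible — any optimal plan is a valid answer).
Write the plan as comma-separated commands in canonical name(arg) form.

t0: (8, 6) facing west
1. move(3) → (5, 6) facing west
2. turn(left) → (5, 6) facing south
3. move(3) → (5, 3) facing south
4. move(1) → (5, 2) facing south
5. strafe(left, 1) → (6, 2) facing south
nothing shorter than 5 reaches the goal.

move(3), turn(left), move(3), move(1), strafe(left, 1)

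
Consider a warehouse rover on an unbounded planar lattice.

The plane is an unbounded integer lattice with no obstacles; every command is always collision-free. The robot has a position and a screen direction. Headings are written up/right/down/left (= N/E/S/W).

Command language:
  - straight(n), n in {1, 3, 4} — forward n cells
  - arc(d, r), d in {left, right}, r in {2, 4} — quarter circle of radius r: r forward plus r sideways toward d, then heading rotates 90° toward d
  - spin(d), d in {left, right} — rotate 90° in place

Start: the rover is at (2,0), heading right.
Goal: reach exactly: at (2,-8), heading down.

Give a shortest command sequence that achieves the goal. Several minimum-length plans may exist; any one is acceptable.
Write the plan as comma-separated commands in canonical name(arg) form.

spin(right), straight(4), straight(4)

from: at (2,0), heading right
1. spin(right) → at (2,0), heading down
2. straight(4) → at (2,-4), heading down
3. straight(4) → at (2,-8), heading down
no 2-step plan works, so 3 is optimal.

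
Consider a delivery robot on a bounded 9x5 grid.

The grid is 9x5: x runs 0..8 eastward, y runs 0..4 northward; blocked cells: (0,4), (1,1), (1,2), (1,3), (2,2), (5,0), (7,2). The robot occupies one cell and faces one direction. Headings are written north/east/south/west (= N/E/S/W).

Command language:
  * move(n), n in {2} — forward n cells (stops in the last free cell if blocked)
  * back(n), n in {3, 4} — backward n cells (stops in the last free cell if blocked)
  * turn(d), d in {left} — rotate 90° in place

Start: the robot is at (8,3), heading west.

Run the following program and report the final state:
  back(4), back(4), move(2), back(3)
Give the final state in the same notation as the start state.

at (8,3), heading west

start: at (8,3), heading west
1. back(4) → at (8,3), heading west
2. back(4) → at (8,3), heading west
3. move(2) → at (6,3), heading west
4. back(3) → at (8,3), heading west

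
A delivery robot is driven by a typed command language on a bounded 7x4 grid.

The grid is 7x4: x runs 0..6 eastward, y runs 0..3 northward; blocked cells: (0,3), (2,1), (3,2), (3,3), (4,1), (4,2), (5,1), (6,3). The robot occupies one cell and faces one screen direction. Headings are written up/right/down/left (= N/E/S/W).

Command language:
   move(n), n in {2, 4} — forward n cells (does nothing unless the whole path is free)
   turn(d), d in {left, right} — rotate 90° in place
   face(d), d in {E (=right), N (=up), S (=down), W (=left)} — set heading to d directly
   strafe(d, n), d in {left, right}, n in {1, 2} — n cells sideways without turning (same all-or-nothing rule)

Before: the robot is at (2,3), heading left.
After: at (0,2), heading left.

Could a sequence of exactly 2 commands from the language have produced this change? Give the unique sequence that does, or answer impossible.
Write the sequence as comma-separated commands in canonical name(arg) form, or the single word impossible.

key: heading stays W — no command in the sequence turns
t0: at (2,3), heading left
t=1 strafe(left, 1) ⇒ at (2,2), heading left
t=2 move(2) ⇒ at (0,2), heading left
uniquely the one of 144 2-step routes that fits.

strafe(left, 1), move(2)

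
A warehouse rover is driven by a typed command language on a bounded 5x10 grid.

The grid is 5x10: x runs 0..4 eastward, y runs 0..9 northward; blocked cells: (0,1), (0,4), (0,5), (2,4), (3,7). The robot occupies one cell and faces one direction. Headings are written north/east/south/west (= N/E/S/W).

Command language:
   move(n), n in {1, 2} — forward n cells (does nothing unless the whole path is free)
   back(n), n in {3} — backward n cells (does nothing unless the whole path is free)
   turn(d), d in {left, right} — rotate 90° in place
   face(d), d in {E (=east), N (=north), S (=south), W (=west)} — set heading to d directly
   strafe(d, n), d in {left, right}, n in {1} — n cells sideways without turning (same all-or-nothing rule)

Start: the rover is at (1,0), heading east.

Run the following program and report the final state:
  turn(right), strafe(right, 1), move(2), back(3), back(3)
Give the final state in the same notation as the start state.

initial: at (1,0), heading east
1. turn(right) → at (1,0), heading south
2. strafe(right, 1) → at (0,0), heading south
3. move(2) → at (0,0), heading south
4. back(3) → at (0,0), heading south
5. back(3) → at (0,0), heading south

at (0,0), heading south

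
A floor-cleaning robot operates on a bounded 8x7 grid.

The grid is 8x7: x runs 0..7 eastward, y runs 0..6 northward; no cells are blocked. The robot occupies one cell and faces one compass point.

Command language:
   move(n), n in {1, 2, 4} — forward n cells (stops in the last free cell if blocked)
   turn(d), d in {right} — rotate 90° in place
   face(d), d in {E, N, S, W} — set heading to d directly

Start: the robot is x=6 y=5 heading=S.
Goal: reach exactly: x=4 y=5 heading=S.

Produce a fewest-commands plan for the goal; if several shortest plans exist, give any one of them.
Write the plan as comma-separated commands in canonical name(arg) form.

face(W), move(2), face(S)

begin: x=6 y=5 heading=S
t=1 face(W) ⇒ x=6 y=5 heading=W
t=2 move(2) ⇒ x=4 y=5 heading=W
t=3 face(S) ⇒ x=4 y=5 heading=S
no 2-step plan works, so 3 is optimal.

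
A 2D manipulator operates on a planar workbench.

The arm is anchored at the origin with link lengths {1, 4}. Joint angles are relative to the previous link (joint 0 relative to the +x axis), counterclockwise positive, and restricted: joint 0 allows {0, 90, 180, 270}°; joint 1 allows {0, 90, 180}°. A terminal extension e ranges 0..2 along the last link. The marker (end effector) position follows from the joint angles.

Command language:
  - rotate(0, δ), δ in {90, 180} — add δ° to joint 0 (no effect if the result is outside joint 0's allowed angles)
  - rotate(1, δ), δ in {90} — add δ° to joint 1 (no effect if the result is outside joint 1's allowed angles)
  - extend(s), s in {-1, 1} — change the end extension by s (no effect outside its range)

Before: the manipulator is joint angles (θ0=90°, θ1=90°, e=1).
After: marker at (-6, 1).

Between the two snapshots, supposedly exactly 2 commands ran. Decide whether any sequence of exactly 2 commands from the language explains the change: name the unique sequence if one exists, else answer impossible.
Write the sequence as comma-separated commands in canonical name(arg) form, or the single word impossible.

extend(1), extend(1)

from: joint angles (θ0=90°, θ1=90°, e=1)
[1] after extend(1): joint angles (θ0=90°, θ1=90°, e=2)
[2] after extend(1): joint angles (θ0=90°, θ1=90°, e=2)
no rival 2-sequence matches.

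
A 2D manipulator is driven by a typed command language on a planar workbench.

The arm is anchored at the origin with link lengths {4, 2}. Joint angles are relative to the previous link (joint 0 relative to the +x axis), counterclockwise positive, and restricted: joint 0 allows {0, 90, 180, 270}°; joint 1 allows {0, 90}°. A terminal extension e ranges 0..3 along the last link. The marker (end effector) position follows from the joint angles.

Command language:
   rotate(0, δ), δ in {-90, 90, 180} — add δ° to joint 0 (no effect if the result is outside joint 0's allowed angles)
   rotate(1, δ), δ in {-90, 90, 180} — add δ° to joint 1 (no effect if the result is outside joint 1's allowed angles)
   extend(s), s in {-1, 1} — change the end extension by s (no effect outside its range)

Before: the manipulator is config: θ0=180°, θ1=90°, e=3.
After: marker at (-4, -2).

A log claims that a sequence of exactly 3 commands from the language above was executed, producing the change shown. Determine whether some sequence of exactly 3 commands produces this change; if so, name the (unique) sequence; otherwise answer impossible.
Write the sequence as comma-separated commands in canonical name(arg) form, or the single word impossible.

extend(-1), extend(-1), extend(-1)

t0: config: θ0=180°, θ1=90°, e=3
step 1 (extend(-1)): config: θ0=180°, θ1=90°, e=2
step 2 (extend(-1)): config: θ0=180°, θ1=90°, e=1
step 3 (extend(-1)): config: θ0=180°, θ1=90°, e=0
no other 3-command option fits: unique.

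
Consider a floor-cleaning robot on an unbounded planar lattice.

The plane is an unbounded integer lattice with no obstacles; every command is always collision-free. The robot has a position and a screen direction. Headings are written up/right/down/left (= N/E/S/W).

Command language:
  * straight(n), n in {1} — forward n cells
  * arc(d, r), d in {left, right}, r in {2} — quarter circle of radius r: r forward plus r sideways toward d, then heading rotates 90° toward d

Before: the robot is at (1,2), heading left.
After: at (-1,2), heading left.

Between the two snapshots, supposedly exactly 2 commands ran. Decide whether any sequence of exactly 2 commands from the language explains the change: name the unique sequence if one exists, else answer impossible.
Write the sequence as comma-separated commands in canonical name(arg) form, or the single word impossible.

straight(1), straight(1)

key: heading stays W — no command in the sequence turns
t0: at (1,2), heading left
t=1 straight(1) ⇒ at (0,2), heading left
t=2 straight(1) ⇒ at (-1,2), heading left
all 9 alternatives checked — unique.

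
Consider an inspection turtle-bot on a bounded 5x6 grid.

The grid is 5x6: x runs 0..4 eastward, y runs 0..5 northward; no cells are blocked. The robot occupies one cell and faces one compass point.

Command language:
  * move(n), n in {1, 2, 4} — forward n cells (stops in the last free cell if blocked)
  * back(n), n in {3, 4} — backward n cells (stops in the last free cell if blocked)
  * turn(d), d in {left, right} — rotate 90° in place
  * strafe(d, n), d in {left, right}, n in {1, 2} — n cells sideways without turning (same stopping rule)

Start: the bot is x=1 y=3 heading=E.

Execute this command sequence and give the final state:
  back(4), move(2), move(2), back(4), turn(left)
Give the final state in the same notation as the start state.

initial: x=1 y=3 heading=E
step 1 (back(4)): x=0 y=3 heading=E
step 2 (move(2)): x=2 y=3 heading=E
step 3 (move(2)): x=4 y=3 heading=E
step 4 (back(4)): x=0 y=3 heading=E
step 5 (turn(left)): x=0 y=3 heading=N

x=0 y=3 heading=N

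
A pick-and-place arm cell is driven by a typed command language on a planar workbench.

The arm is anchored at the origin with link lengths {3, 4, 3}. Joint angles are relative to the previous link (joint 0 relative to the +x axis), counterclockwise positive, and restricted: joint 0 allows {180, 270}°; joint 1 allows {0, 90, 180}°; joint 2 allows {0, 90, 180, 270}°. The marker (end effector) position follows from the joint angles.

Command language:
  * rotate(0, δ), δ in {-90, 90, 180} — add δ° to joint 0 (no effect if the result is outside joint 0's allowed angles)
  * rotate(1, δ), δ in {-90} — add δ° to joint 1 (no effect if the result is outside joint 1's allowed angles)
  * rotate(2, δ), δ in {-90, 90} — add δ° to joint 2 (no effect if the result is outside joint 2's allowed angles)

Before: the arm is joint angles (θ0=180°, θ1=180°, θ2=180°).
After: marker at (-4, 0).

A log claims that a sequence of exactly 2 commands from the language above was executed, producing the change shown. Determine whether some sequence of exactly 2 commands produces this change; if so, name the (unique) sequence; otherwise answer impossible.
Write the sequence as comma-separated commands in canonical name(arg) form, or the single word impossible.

rotate(1, -90), rotate(1, -90)

begin: joint angles (θ0=180°, θ1=180°, θ2=180°)
t=1 rotate(1, -90) ⇒ joint angles (θ0=180°, θ1=90°, θ2=180°)
t=2 rotate(1, -90) ⇒ joint angles (θ0=180°, θ1=0°, θ2=180°)
no other 2-command option fits: unique.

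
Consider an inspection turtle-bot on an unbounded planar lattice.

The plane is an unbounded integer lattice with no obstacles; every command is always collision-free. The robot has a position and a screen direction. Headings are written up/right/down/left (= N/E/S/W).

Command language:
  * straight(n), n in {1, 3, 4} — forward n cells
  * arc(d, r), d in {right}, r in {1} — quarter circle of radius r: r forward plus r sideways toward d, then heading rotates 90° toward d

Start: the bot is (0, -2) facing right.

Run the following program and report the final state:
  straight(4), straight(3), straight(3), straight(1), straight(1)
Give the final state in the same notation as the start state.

(12, -2) facing right

begin: (0, -2) facing right
[1] after straight(4): (4, -2) facing right
[2] after straight(3): (7, -2) facing right
[3] after straight(3): (10, -2) facing right
[4] after straight(1): (11, -2) facing right
[5] after straight(1): (12, -2) facing right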